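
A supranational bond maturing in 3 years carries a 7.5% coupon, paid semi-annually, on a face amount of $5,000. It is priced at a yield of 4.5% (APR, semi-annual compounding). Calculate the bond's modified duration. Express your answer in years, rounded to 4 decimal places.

2.6928 years

Periodic yield y = 0.0225. First find Macaulay duration:
  t   CF        PV=CF/(1+0.0225)^t    t·PV
  1       187.50       183.3741       183.3741
  2       187.50       179.3390       358.6779
  3       187.50       175.3926       526.1779
  4       187.50       171.5331       686.1325
  5       187.50       167.7586       838.7928
  6     5,187.50     4,539.1884    27,235.1305
  Σ                  5,416.5858    29,828.2856
P = 5,416.5858; Macaulay duration = 29,828.2856 / 5,416.5858 = 5.50684 half-year periods = 2.75342 years.
Modified duration = D_Mac / (1 + y) = 2.75342 / 1.0225 = 2.69283 years.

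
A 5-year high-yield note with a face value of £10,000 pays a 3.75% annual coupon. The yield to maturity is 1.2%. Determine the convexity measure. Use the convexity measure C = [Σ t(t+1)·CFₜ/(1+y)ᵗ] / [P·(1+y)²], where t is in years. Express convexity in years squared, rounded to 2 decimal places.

With y = 0.012:
  t   CF        PV=CF/(1+0.012)^t    t·PV        t(t+1)·PV
  1       375.00       370.5534       370.5534         741.1067
  2       375.00       366.1594       732.3189       2,196.9567
  3       375.00       361.8176     1,085.4529       4,341.8116
  4       375.00       357.5273     1,430.1092       7,150.5461
  5    10,375.00     9,774.2973    48,871.4863     293,228.9178
  Σ                 11,230.3550    52,489.9207     307,659.3390
P = 11,230.3550.
Convexity = Σ t(t+1)·PV / [P·(1+y)²] = 307,659.3390 / (11,230.3550 × 1.024144) = 26.74950.

26.75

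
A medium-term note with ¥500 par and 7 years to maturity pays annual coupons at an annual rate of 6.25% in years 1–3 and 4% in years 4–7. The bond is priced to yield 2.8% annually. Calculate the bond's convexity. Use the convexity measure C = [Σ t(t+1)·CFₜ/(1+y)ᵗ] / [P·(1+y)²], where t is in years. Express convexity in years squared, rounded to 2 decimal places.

With y = 0.028:
  t   CF        PV=CF/(1+0.028)^t    t·PV        t(t+1)·PV
  1        31.25        30.3988        30.3988          60.7977
  2        31.25        29.5708        59.1417         177.4251
  3        31.25        28.7654        86.2963         345.1850
  4        20.00        17.9084        71.6337         358.1686
  5        20.00        17.4207        87.1033         522.6196
  6        20.00        16.9462       101.6770         711.7387
  7       520.00       428.5994     3,000.1957      24,001.5654
  Σ                    569.6097     3,436.4464      26,177.5001
P = 569.6097.
Convexity = Σ t(t+1)·PV / [P·(1+y)²] = 26,177.5001 / (569.6097 × 1.056784) = 43.48751.

43.49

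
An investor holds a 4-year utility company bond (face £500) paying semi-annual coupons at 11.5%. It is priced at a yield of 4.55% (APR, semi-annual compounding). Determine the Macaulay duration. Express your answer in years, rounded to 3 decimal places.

Periodic yield y = 0.02275. Discount each cash flow and weight by its period:
  t   CF        PV=CF/(1+0.02275)^t    t·PV
  1        28.75        28.1105        28.1105
  2        28.75        27.4852        54.9704
  3        28.75        26.8738        80.6215
  4        28.75        26.2760       105.1042
  5        28.75        25.6916       128.4578
  6        28.75        25.1201       150.7204
  7        28.75        24.5613       171.9291
  8       528.75       441.6665     3,533.3321
  Σ                    625.7850     4,253.2460
Price P = Σ PV = 625.7850.
Macaulay duration = Σ(t·PV) / P = 4,253.2460 / 625.7850 = 6.79666 half-year periods.
In years: 6.79666 / 2 = 3.39833 years.

3.398 years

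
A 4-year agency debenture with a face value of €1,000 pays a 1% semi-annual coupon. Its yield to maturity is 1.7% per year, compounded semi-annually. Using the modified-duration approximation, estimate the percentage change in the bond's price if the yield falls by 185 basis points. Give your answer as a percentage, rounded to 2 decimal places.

+7.21%

Periodic yield y = 0.0085. Modified duration first:
  t   CF        PV=CF/(1+0.0085)^t    t·PV
  1         5.00         4.9579         4.9579
  2         5.00         4.9161         9.8321
  3         5.00         4.8746        14.6239
  4         5.00         4.8336        19.3342
  5         5.00         4.7928        23.9641
  6         5.00         4.7524        28.5145
  7         5.00         4.7124        32.9865
  8     1,005.00       939.2016     7,513.6131
  Σ                    973.0414     7,647.8263
P = 973.0414; D_Mac = 7.85971 half-year periods = 3.92986 yrs; D_mod = 3.92986/(1+0.0085) = 3.89673 yrs.
ΔP/P ≈ -D_mod · Δy = -3.89673 × (-0.0185) = +0.072090 = +7.2090%.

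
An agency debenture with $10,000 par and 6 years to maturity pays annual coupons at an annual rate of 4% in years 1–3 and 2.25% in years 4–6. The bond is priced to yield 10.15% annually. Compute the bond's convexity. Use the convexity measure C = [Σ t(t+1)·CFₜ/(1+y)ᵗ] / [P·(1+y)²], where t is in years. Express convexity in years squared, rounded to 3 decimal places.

29.865

With y = 0.1015:
  t   CF        PV=CF/(1+0.1015)^t    t·PV        t(t+1)·PV
  1       400.00       363.1412       363.1412         726.2823
  2       400.00       329.6788       659.3576       1,978.0727
  3       400.00       299.2998       897.8995       3,591.5981
  4       225.00       152.8426       611.3705       3,056.8527
  5       225.00       138.7586       693.7932       4,162.7590
  6    10,225.00     5,724.7471    34,348.4828     240,439.3793
  Σ                  7,008.4682    37,574.0447     253,954.9440
P = 7,008.4682.
Convexity = Σ t(t+1)·PV / [P·(1+y)²] = 253,954.9440 / (7,008.4682 × 1.213302) = 29.86514.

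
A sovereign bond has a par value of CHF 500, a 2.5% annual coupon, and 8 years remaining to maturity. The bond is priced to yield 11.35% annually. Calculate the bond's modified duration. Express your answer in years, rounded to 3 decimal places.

Periodic yield y = 0.1135. First find Macaulay duration:
  t   CF        PV=CF/(1+0.1135)^t    t·PV
  1        12.50        11.2259        11.2259
  2        12.50        10.0816        20.1632
  3        12.50         9.0540        27.1619
  4        12.50         8.1311        32.5244
  5        12.50         7.3023        36.5114
  6        12.50         6.5580        39.3478
  7        12.50         5.8895        41.2265
  8       512.50       216.8563     1,734.8506
  Σ                    275.0986     1,943.0117
P = 275.0986; Macaulay duration = 1,943.0117 / 275.0986 = 7.06296 years.
Modified duration = D_Mac / (1 + y) = 7.06296 / 1.1135 = 6.34303 years.

6.343 years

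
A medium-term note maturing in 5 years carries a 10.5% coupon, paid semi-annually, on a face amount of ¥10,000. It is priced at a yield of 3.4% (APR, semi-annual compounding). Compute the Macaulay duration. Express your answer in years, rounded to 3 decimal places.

4.161 years

Periodic yield y = 0.017. Discount each cash flow and weight by its period:
  t   CF        PV=CF/(1+0.017)^t    t·PV
  1       525.00       516.2242       516.2242
  2       525.00       507.5951     1,015.1901
  3       525.00       499.1102     1,497.3306
  4       525.00       490.7672     1,963.0686
  5       525.00       482.5636     2,412.8179
  6       525.00       474.4971     2,846.9828
  7       525.00       466.5655     3,265.9586
  8       525.00       458.7665     3,670.1319
  9       525.00       451.0978     4,059.8804
  10   10,525.00     8,892.2687    88,922.6866
  Σ                 13,239.4558   110,170.2716
Price P = Σ PV = 13,239.4558.
Macaulay duration = Σ(t·PV) / P = 110,170.2716 / 13,239.4558 = 8.32136 half-year periods.
In years: 8.32136 / 2 = 4.16068 years.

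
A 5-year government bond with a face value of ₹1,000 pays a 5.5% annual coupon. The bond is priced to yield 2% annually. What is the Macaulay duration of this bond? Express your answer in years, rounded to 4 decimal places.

Periodic yield y = 0.02. Discount each cash flow and weight by its year:
  t   CF        PV=CF/(1+0.02)^t    t·PV
  1        55.00        53.9216        53.9216
  2        55.00        52.8643       105.7286
  3        55.00        51.8277       155.4832
  4        55.00        50.8115       203.2460
  5     1,055.00       955.5460     4,777.7300
  Σ                  1,164.9711     5,296.1093
Price P = Σ PV = 1,164.9711.
Macaulay duration = Σ(t·PV) / P = 5,296.1093 / 1,164.9711 = 4.54613 years.

4.5461 years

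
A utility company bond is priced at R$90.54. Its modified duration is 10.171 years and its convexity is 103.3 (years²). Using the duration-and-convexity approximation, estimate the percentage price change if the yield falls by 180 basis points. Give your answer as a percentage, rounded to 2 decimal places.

Duration effect: -D_mod·Δy = -10.171 × (-0.018) = +0.183078
Convexity effect: ½·C·(Δy)² = 0.5 × 103.3 × (-0.018)² = +0.0167346
ΔP/P ≈ +0.183078 + 0.0167346 = +0.1998126
= +19.98126%.

+19.98%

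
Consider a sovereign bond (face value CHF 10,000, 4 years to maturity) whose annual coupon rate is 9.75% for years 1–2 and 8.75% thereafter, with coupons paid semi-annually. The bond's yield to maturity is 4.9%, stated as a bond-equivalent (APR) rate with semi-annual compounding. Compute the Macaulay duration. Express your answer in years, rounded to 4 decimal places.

Periodic yield y = 0.0245. Discount each cash flow and weight by its period:
  t   CF        PV=CF/(1+0.0245)^t    t·PV
  1       487.50       475.8419       475.8419
  2       487.50       464.4625       928.9251
  3       487.50       453.3553     1,360.0660
  4       487.50       442.5137     1,770.0550
  5       437.50       387.6308     1,938.1538
  6       437.50       378.3609     2,270.1656
  7       437.50       369.3128     2,585.1894
  8    10,437.50     8,600.0462    68,800.3700
  Σ                 11,571.5242    80,128.7667
Price P = Σ PV = 11,571.5242.
Macaulay duration = Σ(t·PV) / P = 80,128.7667 / 11,571.5242 = 6.92465 half-year periods.
In years: 6.92465 / 2 = 3.46233 years.

3.4623 years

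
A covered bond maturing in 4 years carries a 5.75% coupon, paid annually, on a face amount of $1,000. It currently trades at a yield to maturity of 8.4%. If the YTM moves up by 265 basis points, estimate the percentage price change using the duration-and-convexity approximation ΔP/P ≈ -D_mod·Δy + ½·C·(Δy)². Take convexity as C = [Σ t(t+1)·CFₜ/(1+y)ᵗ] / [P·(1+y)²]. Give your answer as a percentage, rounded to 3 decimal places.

With y = 0.084:
  t   CF        PV=CF/(1+0.084)^t    t·PV        t(t+1)·PV
  1        57.50        53.0443        53.0443         106.0886
  2        57.50        48.9338        97.8677         293.6030
  3        57.50        45.1419       135.4258         541.7030
  4     1,057.50       765.8844     3,063.5378      15,317.6888
  Σ                    913.0045     3,349.8755      16,259.0834
P = 913.0045; D_Mac = 3.66907 yrs; D_mod = 3.38475 yrs; C = 15.15530.
Duration effect: -3.38475 × (+0.0265) = -0.089696
Convexity effect: 0.5 × 15.15530 × (0.0265)² = +0.0053214
ΔP/P ≈ -0.089696 + 0.0053214 = -0.084374 = -8.4374%.

-8.437%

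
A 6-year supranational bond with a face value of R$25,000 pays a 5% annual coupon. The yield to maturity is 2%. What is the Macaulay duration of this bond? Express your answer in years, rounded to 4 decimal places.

Periodic yield y = 0.02. Discount each cash flow and weight by its year:
  t   CF        PV=CF/(1+0.02)^t    t·PV
  1     1,250.00     1,225.4902     1,225.4902
  2     1,250.00     1,201.4610     2,402.9220
  3     1,250.00     1,177.9029     3,533.7088
  4     1,250.00     1,154.8068     4,619.2271
  5     1,250.00     1,132.1635     5,660.8176
  6    26,250.00    23,309.2488   139,855.4927
  Σ                 29,201.0732   157,297.6583
Price P = Σ PV = 29,201.0732.
Macaulay duration = Σ(t·PV) / P = 157,297.6583 / 29,201.0732 = 5.38671 years.

5.3867 years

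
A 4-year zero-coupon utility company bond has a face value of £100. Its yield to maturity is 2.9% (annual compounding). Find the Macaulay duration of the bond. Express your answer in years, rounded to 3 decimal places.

4.000 years

A zero-coupon bond has a single cash flow at maturity, so its Macaulay duration equals its maturity: 4 years.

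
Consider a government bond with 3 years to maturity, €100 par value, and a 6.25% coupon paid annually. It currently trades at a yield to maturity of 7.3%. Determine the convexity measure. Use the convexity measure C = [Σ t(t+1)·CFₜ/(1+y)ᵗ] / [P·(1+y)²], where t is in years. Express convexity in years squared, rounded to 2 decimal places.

9.61

With y = 0.073:
  t   CF        PV=CF/(1+0.073)^t    t·PV        t(t+1)·PV
  1         6.25         5.8248         5.8248          11.6496
  2         6.25         5.4285        10.8570          32.5711
  3       106.25        86.0062       258.0186       1,032.0744
  Σ                     97.2595       274.7004       1,076.2951
P = 97.2595.
Convexity = Σ t(t+1)·PV / [P·(1+y)²] = 1,076.2951 / (97.2595 × 1.151329) = 9.61169.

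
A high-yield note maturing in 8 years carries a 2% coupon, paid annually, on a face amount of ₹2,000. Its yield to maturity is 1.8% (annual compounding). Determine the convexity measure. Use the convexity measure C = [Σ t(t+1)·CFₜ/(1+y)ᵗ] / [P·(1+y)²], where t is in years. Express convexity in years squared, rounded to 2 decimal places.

63.44

With y = 0.018:
  t   CF        PV=CF/(1+0.018)^t    t·PV        t(t+1)·PV
  1        40.00        39.2927        39.2927          78.5855
  2        40.00        38.5980        77.1959         231.5878
  3        40.00        37.9155       113.7465         454.9859
  4        40.00        37.2451       148.9803         744.9015
  5        40.00        36.5865       182.9326       1,097.5956
  6        40.00        35.9396       215.6376       1,509.4635
  7        40.00        35.3041       247.1289       1,977.0314
  8     2,040.00     1,768.6746    14,149.3969     127,344.5725
  Σ                  2,029.5561    15,174.3116     133,438.7237
P = 2,029.5561.
Convexity = Σ t(t+1)·PV / [P·(1+y)²] = 133,438.7237 / (2,029.5561 × 1.036324) = 63.44323.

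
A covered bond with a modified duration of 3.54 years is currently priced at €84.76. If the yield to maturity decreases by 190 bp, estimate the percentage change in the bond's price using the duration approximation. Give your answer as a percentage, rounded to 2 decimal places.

Duration approximation: ΔP/P ≈ -D_mod · Δy = -3.54 × (-0.019) = +0.067260.
As a percentage: +6.7260%.

+6.73%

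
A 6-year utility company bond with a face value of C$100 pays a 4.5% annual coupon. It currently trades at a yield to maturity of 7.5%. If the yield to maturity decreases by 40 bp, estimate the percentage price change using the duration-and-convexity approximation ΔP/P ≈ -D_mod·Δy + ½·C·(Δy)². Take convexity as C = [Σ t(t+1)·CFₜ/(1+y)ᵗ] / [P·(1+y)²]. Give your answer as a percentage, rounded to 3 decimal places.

+2.009%

With y = 0.075:
  t   CF        PV=CF/(1+0.075)^t    t·PV        t(t+1)·PV
  1         4.50         4.1860         4.1860           8.3721
  2         4.50         3.8940         7.7880          23.3640
  3         4.50         3.6223        10.8670          43.4679
  4         4.50         3.3696        13.4784          67.3920
  5         4.50         3.1345        15.6726          94.0354
  6       104.50        67.7120       406.2719       2,843.9031
  Σ                     85.9185       458.2639       3,080.5345
P = 85.9185; D_Mac = 5.33371 yrs; D_mod = 4.96159 yrs; C = 31.02578.
Duration effect: -4.96159 × (-0.004) = +0.019846
Convexity effect: 0.5 × 31.02578 × (-0.004)² = +0.0002482
ΔP/P ≈ +0.019846 + 0.0002482 = +0.020095 = +2.0095%.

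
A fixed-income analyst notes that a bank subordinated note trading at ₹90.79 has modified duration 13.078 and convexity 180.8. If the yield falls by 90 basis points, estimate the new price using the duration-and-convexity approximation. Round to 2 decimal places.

₹102.14

Duration effect: -D_mod·Δy = -13.078 × (-0.009) = +0.117702
Convexity effect: ½·C·(Δy)² = 0.5 × 180.8 × (-0.009)² = +0.0073224
ΔP/P ≈ +0.117702 + 0.0073224 = +0.1250244
New price ≈ 90.79 × (1 + 0.1250244) = 102.140965276.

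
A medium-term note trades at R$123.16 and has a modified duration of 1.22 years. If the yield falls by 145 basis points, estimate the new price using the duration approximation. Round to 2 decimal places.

R$125.34

Duration approximation: ΔP/P ≈ -D_mod · Δy = -1.22 × (-0.0145) = +0.017690.
New price ≈ 123.16 × (1 + 0.017690) = 125.3387004.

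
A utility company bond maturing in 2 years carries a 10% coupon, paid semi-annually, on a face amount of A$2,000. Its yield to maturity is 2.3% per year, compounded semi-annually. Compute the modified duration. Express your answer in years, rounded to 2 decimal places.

1.85 years

Periodic yield y = 0.0115. First find Macaulay duration:
  t   CF        PV=CF/(1+0.0115)^t    t·PV
  1       100.00        98.8631        98.8631
  2       100.00        97.7391       195.4782
  3       100.00        96.6279       289.8836
  4     2,100.00     2,006.1146     8,024.4585
  Σ                  2,299.3446     8,608.6833
P = 2,299.3446; Macaulay duration = 8,608.6833 / 2,299.3446 = 3.74397 half-year periods = 1.87199 years.
Modified duration = D_Mac / (1 + y) = 1.87199 / 1.0115 = 1.85070 years.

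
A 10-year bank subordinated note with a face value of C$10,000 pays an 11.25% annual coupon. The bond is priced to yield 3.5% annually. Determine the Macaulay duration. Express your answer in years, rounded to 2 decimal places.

7.28 years

Periodic yield y = 0.035. Discount each cash flow and weight by its year:
  t   CF        PV=CF/(1+0.035)^t    t·PV
  1     1,125.00     1,086.9565     1,086.9565
  2     1,125.00     1,050.1995     2,100.3991
  3     1,125.00     1,014.6855     3,044.0566
  4     1,125.00       980.3725     3,921.4900
  5     1,125.00       947.2198     4,736.0991
  6     1,125.00       915.1882     5,491.1293
  7     1,125.00       884.2398     6,189.6788
  8     1,125.00       854.3380     6,834.7040
  9     1,125.00       825.4473     7,429.0261
  10   11,125.00     7,886.7218    78,867.2180
  Σ                 16,445.3691   119,700.7576
Price P = Σ PV = 16,445.3691.
Macaulay duration = Σ(t·PV) / P = 119,700.7576 / 16,445.3691 = 7.27869 years.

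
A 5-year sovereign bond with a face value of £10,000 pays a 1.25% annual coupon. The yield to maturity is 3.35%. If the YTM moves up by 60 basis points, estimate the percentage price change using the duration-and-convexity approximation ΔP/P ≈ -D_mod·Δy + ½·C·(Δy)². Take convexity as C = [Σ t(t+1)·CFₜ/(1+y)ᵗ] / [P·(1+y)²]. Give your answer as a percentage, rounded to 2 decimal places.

-2.78%

With y = 0.0335:
  t   CF        PV=CF/(1+0.0335)^t    t·PV        t(t+1)·PV
  1       125.00       120.9482       120.9482         241.8965
  2       125.00       117.0278       234.0556         702.1668
  3       125.00       113.2344       339.7033       1,358.8134
  4       125.00       109.5641       438.2562       2,191.2811
  5    10,125.00     8,587.0230    42,935.1151     257,610.6906
  Σ                  9,047.7976    44,068.0785     262,104.8483
P = 9,047.7976; D_Mac = 4.87059 yrs; D_mod = 4.71271 yrs; C = 27.12134.
Duration effect: -4.71271 × (+0.006) = -0.028276
Convexity effect: 0.5 × 27.12134 × (0.006)² = +0.0004882
ΔP/P ≈ -0.028276 + 0.0004882 = -0.027788 = -2.7788%.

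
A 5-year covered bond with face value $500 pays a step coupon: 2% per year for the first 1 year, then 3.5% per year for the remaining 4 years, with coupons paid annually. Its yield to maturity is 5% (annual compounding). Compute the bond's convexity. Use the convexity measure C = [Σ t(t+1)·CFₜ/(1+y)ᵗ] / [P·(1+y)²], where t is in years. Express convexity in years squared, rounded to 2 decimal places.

25.12

With y = 0.05:
  t   CF        PV=CF/(1+0.05)^t    t·PV        t(t+1)·PV
  1        10.00         9.5238         9.5238          19.0476
  2        17.50        15.8730        31.7460          95.2381
  3        17.50        15.1172        45.3515         181.4059
  4        17.50        14.3973        57.5892         287.9459
  5       517.50       405.4748     2,027.3740      12,164.2437
  Σ                    460.3861     2,171.5844      12,747.8812
P = 460.3861.
Convexity = Σ t(t+1)·PV / [P·(1+y)²] = 12,747.8812 / (460.3861 × 1.102500) = 25.11523.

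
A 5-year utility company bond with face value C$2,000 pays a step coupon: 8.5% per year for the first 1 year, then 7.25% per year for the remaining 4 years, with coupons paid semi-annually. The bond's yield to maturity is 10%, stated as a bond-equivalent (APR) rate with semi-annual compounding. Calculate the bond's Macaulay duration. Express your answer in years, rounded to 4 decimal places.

Periodic yield y = 0.05. Discount each cash flow and weight by its period:
  t   CF        PV=CF/(1+0.05)^t    t·PV
  1        85.00        80.9524        80.9524
  2        85.00        77.0975       154.1950
  3        72.50        62.6282       187.8847
  4        72.50        59.6459       238.5837
  5        72.50        56.8056       284.0282
  6        72.50        54.1006       324.6037
  7        72.50        51.5244       360.6708
  8        72.50        49.0709       392.5668
  9        72.50        46.7341       420.6073
  10    2,072.50     1,272.3352    12,723.3522
  Σ                  1,810.8949    15,167.4448
Price P = Σ PV = 1,810.8949.
Macaulay duration = Σ(t·PV) / P = 15,167.4448 / 1,810.8949 = 8.37566 half-year periods.
In years: 8.37566 / 2 = 4.18783 years.

4.1878 years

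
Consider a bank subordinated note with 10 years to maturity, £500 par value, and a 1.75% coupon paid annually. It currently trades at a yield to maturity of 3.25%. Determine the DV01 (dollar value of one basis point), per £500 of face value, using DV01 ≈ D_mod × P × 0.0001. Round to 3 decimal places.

Periodic yield y = 0.0325.
  t   CF        PV=CF/(1+0.0325)^t    t·PV
  1         8.75         8.4746         8.4746
  2         8.75         8.2078        16.4156
  3         8.75         7.9495        23.8484
  4         8.75         7.6992        30.7970
  5         8.75         7.4569        37.2845
  6         8.75         7.2222        43.3330
  7         8.75         6.9948        48.9639
  8         8.75         6.7747        54.1973
  9         8.75         6.5614        59.0527
  10      508.75       369.4910     3,694.9096
  Σ                    436.8320     4,017.2765
P = 436.8320; D_Mac = 9.19639 yrs; D_mod = 8.90691 yrs.
DV01 ≈ 8.90691 × 436.8320 × 0.0001 = 0.389082.

£0.389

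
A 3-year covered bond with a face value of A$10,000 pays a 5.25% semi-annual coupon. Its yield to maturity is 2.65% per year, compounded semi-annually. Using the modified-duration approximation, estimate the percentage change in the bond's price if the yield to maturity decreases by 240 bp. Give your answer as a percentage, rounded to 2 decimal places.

Periodic yield y = 0.01325. Modified duration first:
  t   CF        PV=CF/(1+0.01325)^t    t·PV
  1       262.50       259.0674       259.0674
  2       262.50       255.6796       511.3592
  3       262.50       252.3361       757.0084
  4       262.50       249.0364       996.1457
  5       262.50       245.7798     1,228.8992
  6    10,262.50     9,483.1691    56,899.0147
  Σ                 10,745.0685    60,651.4946
P = 10,745.0685; D_Mac = 5.64459 half-year periods = 2.82229 yrs; D_mod = 2.82229/(1+0.01325) = 2.78539 yrs.
ΔP/P ≈ -D_mod · Δy = -2.78539 × (-0.024) = +0.066849 = +6.6849%.

+6.68%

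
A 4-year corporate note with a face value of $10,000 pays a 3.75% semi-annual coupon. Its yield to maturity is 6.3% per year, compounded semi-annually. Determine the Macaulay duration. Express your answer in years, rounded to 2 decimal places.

3.74 years

Periodic yield y = 0.0315. Discount each cash flow and weight by its period:
  t   CF        PV=CF/(1+0.0315)^t    t·PV
  1       187.50       181.7741       181.7741
  2       187.50       176.2231       352.4462
  3       187.50       170.8416       512.5247
  4       187.50       165.6244       662.4976
  5       187.50       160.5666       802.8328
  6       187.50       155.6632       933.9790
  7       187.50       150.9095     1,056.3667
  8    10,187.50     7,949.0232    63,592.1854
  Σ                  9,110.6256    68,094.6066
Price P = Σ PV = 9,110.6256.
Macaulay duration = Σ(t·PV) / P = 68,094.6066 / 9,110.6256 = 7.47420 half-year periods.
In years: 7.47420 / 2 = 3.73710 years.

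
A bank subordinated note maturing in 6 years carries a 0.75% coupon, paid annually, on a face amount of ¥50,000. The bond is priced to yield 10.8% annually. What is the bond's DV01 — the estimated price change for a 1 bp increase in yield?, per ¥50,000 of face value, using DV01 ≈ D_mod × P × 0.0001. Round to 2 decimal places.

Periodic yield y = 0.108.
  t   CF        PV=CF/(1+0.108)^t    t·PV
  1       375.00       338.4477       338.4477
  2       375.00       305.4582       610.9163
  3       375.00       275.6843       827.0528
  4       375.00       248.8125       995.2501
  5       375.00       224.5600     1,122.8002
  6    50,375.00    27,225.5396   163,353.2379
  Σ                 28,618.5023   167,247.7049
P = 28,618.5023; D_Mac = 5.84404 yrs; D_mod = 5.27441 yrs.
DV01 ≈ 5.27441 × 28,618.5023 × 0.0001 = 15.094558.

¥15.09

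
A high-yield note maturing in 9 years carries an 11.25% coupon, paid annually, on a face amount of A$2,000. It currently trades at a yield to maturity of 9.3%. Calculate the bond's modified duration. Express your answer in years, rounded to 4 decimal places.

Periodic yield y = 0.093. First find Macaulay duration:
  t   CF        PV=CF/(1+0.093)^t    t·PV
  1       225.00       205.8554       205.8554
  2       225.00       188.3398       376.6797
  3       225.00       172.3146       516.9437
  4       225.00       157.6529       630.6115
  5       225.00       144.2387       721.1933
  6       225.00       131.9658       791.7951
  7       225.00       120.7373       845.1610
  8       225.00       110.4641       883.7129
  9     2,225.00       999.4212     8,994.7908
  Σ                  2,230.9898    13,966.7434
P = 2,230.9898; Macaulay duration = 13,966.7434 / 2,230.9898 = 6.26033 years.
Modified duration = D_Mac / (1 + y) = 6.26033 / 1.093 = 5.72766 years.

5.7277 years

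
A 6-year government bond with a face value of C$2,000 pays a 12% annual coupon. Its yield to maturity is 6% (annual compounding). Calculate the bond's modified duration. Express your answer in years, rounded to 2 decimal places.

4.51 years

Periodic yield y = 0.06. First find Macaulay duration:
  t   CF        PV=CF/(1+0.06)^t    t·PV
  1       240.00       226.4151       226.4151
  2       240.00       213.5991       427.1983
  3       240.00       201.5086       604.5259
  4       240.00       190.1025       760.4099
  5       240.00       179.3420       896.7098
  6     2,240.00     1,579.1116     9,474.6697
  Σ                  2,590.0789    12,389.9287
P = 2,590.0789; Macaulay duration = 12,389.9287 / 2,590.0789 = 4.78361 years.
Modified duration = D_Mac / (1 + y) = 4.78361 / 1.06 = 4.51284 years.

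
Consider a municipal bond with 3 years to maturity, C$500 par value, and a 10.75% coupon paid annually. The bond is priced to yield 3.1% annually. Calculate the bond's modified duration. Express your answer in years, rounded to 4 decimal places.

Periodic yield y = 0.031. First find Macaulay duration:
  t   CF        PV=CF/(1+0.031)^t    t·PV
  1        53.75        52.1339        52.1339
  2        53.75        50.5663       101.1326
  3       553.75       505.2866     1,515.8597
  Σ                    607.9867     1,669.1261
P = 607.9867; Macaulay duration = 1,669.1261 / 607.9867 = 2.74533 years.
Modified duration = D_Mac / (1 + y) = 2.74533 / 1.031 = 2.66279 years.

2.6628 years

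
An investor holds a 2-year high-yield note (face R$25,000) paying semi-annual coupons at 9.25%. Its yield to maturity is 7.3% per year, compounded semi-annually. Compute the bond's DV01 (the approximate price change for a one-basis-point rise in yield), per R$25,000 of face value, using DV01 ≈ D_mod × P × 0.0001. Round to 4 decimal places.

R$4.6807

Periodic yield y = 0.0365.
  t   CF        PV=CF/(1+0.0365)^t    t·PV
  1     1,156.25     1,115.5330     1,115.5330
  2     1,156.25     1,076.2499     2,152.4998
  3     1,156.25     1,038.3501     3,115.0504
  4    26,156.25    22,662.0010    90,648.0039
  Σ                 25,892.1341    97,031.0872
P = 25,892.1341; D_Mac = 3.74751 half-year periods = 1.87376 yrs; D_mod = 1.80777 yrs.
DV01 ≈ 1.80777 × 25,892.1341 × 0.0001 = 4.680709.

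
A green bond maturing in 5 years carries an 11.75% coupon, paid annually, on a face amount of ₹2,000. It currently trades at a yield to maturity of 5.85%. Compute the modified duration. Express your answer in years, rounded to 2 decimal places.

Periodic yield y = 0.0585. First find Macaulay duration:
  t   CF        PV=CF/(1+0.0585)^t    t·PV
  1       235.00       222.0123       222.0123
  2       235.00       209.7424       419.4847
  3       235.00       198.1505       594.4516
  4       235.00       187.1994       748.7975
  5     2,235.00     1,681.9892     8,409.9462
  Σ                  2,499.0938    10,394.6924
P = 2,499.0938; Macaulay duration = 10,394.6924 / 2,499.0938 = 4.15938 years.
Modified duration = D_Mac / (1 + y) = 4.15938 / 1.0585 = 3.92951 years.

3.93 years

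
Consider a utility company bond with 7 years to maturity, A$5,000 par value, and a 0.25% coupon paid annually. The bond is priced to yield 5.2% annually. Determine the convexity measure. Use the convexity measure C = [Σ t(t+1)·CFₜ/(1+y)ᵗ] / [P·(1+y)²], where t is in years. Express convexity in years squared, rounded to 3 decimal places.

With y = 0.052:
  t   CF        PV=CF/(1+0.052)^t    t·PV        t(t+1)·PV
  1        12.50        11.8821        11.8821          23.7643
  2        12.50        11.2948        22.5896          67.7688
  3        12.50        10.7365        32.2095         128.8380
  4        12.50        10.2058        40.8232         204.1160
  5        12.50         9.7013        48.5067         291.0399
  6        12.50         9.2218        55.3308         387.3155
  7     5,012.50     3,515.1528    24,606.0695     196,848.5563
  Σ                  3,578.1951    24,817.4114     197,951.3988
P = 3,578.1951.
Convexity = Σ t(t+1)·PV / [P·(1+y)²] = 197,951.3988 / (3,578.1951 × 1.106704) = 49.98769.

49.988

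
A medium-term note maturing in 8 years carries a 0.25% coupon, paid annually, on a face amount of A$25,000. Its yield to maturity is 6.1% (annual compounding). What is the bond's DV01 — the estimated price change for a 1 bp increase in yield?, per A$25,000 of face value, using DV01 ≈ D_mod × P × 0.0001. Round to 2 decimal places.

A$11.89

Periodic yield y = 0.061.
  t   CF        PV=CF/(1+0.061)^t    t·PV
  1        62.50        58.9067        58.9067
  2        62.50        55.5200       111.0399
  3        62.50        52.3280       156.9839
  4        62.50        49.3195       197.2779
  5        62.50        46.4840       232.4198
  6        62.50        43.8115       262.8688
  7        62.50        41.2926       289.0483
  8    25,062.50    15,606.3491   124,850.7932
  Σ                 15,954.0113   126,159.3384
P = 15,954.0113; D_Mac = 7.90769 yrs; D_mod = 7.45305 yrs.
DV01 ≈ 7.45305 × 15,954.0113 × 0.0001 = 11.890607.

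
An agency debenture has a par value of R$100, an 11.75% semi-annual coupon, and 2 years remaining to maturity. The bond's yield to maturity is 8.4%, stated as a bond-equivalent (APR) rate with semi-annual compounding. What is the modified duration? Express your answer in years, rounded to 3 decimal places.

1.770 years

Periodic yield y = 0.042. First find Macaulay duration:
  t   CF        PV=CF/(1+0.042)^t    t·PV
  1        5.875         5.6382         5.6382
  2        5.875         5.4109        10.8219
  3        5.875         5.1928        15.5785
  4      105.875        89.8096       359.2382
  Σ                    106.0515       391.2768
P = 106.0515; Macaulay duration = 391.2768 / 106.0515 = 3.68950 half-year periods = 1.84475 years.
Modified duration = D_Mac / (1 + y) = 1.84475 / 1.042 = 1.77039 years.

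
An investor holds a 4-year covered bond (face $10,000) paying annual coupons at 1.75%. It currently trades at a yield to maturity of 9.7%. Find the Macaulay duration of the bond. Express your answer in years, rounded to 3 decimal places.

3.879 years

Periodic yield y = 0.097. Discount each cash flow and weight by its year:
  t   CF        PV=CF/(1+0.097)^t    t·PV
  1       175.00       159.5260       159.5260
  2       175.00       145.4202       290.8404
  3       175.00       132.5617       397.6852
  4    10,175.00     7,025.9962    28,103.9846
  Σ                  7,463.5041    28,952.0362
Price P = Σ PV = 7,463.5041.
Macaulay duration = Σ(t·PV) / P = 28,952.0362 / 7,463.5041 = 3.87915 years.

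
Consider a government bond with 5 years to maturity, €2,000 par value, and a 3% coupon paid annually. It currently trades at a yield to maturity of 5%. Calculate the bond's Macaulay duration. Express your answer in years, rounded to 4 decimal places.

Periodic yield y = 0.05. Discount each cash flow and weight by its year:
  t   CF        PV=CF/(1+0.05)^t    t·PV
  1        60.00        57.1429        57.1429
  2        60.00        54.4218       108.8435
  3        60.00        51.8303       155.4908
  4        60.00        49.3621       197.4486
  5     2,060.00     1,614.0639     8,070.3195
  Σ                  1,826.8209     8,589.2453
Price P = Σ PV = 1,826.8209.
Macaulay duration = Σ(t·PV) / P = 8,589.2453 / 1,826.8209 = 4.70174 years.

4.7017 years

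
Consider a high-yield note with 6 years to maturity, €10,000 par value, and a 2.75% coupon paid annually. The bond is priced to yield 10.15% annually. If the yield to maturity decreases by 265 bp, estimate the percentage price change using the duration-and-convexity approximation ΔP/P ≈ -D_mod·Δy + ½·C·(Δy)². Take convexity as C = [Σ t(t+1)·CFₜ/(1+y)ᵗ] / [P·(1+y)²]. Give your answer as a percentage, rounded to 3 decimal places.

With y = 0.1015:
  t   CF        PV=CF/(1+0.1015)^t    t·PV        t(t+1)·PV
  1       275.00       249.6596       249.6596         499.3191
  2       275.00       226.6542       453.3083       1,359.9249
  3       275.00       205.7686       617.3059       2,469.2237
  4       275.00       186.8077       747.2307       3,736.1533
  5       275.00       169.5939       847.9694       5,087.8165
  6    10,275.00     5,752.7410    34,516.4460     241,615.1220
  Σ                  6,791.2249    37,431.9199     254,767.5595
P = 6,791.2249; D_Mac = 5.51181 yrs; D_mod = 5.00391 yrs; C = 30.91911.
Duration effect: -5.00391 × (-0.0265) = +0.132604
Convexity effect: 0.5 × 30.91911 × (-0.0265)² = +0.0108565
ΔP/P ≈ +0.132604 + 0.0108565 = +0.143460 = +14.3460%.

+14.346%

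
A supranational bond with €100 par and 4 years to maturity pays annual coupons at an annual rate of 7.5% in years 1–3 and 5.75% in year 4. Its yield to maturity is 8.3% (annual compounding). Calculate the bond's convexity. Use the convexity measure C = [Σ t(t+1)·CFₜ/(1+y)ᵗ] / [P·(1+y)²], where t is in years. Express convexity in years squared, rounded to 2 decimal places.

14.73

With y = 0.083:
  t   CF        PV=CF/(1+0.083)^t    t·PV        t(t+1)·PV
  1         7.50         6.9252         6.9252          13.8504
  2         7.50         6.3945        12.7889          38.3668
  3         7.50         5.9044        17.7132          70.8528
  4       105.75        76.8717       307.4868       1,537.4342
  Σ                     96.0958       344.9142       1,660.5043
P = 96.0958.
Convexity = Σ t(t+1)·PV / [P·(1+y)²] = 1,660.5043 / (96.0958 × 1.172889) = 14.73258.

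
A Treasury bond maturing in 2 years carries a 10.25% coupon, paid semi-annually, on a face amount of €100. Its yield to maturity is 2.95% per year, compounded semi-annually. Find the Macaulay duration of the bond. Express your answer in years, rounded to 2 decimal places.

1.87 years

Periodic yield y = 0.01475. Discount each cash flow and weight by its period:
  t   CF        PV=CF/(1+0.01475)^t    t·PV
  1        5.125         5.0505         5.0505
  2        5.125         4.9771         9.9542
  3        5.125         4.9047        14.7142
  4      105.125        99.1448       396.5790
  Σ                    114.0771       426.2980
Price P = Σ PV = 114.0771.
Macaulay duration = Σ(t·PV) / P = 426.2980 / 114.0771 = 3.73693 half-year periods.
In years: 3.73693 / 2 = 1.86846 years.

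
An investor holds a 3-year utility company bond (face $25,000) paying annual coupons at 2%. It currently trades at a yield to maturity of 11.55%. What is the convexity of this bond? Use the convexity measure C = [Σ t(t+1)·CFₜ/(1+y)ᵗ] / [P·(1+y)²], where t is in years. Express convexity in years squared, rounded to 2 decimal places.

9.36

With y = 0.1155:
  t   CF        PV=CF/(1+0.1155)^t    t·PV        t(t+1)·PV
  1       500.00       448.2295       448.2295         896.4590
  2       500.00       401.8194       803.6387       2,410.9161
  3    25,500.00    18,370.9433    55,112.8299     220,451.3195
  Σ                 19,220.9921    56,364.6981     223,758.6946
P = 19,220.9921.
Convexity = Σ t(t+1)·PV / [P·(1+y)²] = 223,758.6946 / (19,220.9921 × 1.244340) = 9.35546.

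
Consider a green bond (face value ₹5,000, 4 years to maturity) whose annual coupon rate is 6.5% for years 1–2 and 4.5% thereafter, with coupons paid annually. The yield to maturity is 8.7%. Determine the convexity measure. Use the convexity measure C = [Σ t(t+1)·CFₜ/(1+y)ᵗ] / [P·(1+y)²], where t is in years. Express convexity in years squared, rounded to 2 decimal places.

With y = 0.087:
  t   CF        PV=CF/(1+0.087)^t    t·PV        t(t+1)·PV
  1       325.00       298.9880       298.9880         597.9761
  2       325.00       275.0580       550.1160       1,650.3480
  3       225.00       175.1838       525.5513       2,102.2053
  4     5,225.00     3,742.5544    14,970.2175      74,851.0874
  Σ                  4,491.7842    16,344.8728      79,201.6168
P = 4,491.7842.
Convexity = Σ t(t+1)·PV / [P·(1+y)²] = 79,201.6168 / (4,491.7842 × 1.181569) = 14.92300.

14.92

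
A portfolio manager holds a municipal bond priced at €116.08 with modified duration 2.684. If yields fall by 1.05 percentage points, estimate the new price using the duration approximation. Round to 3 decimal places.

€119.351

Duration approximation: ΔP/P ≈ -D_mod · Δy = -2.684 × (-0.0105) = +0.028182.
New price ≈ 116.08 × (1 + 0.028182) = 119.35136656.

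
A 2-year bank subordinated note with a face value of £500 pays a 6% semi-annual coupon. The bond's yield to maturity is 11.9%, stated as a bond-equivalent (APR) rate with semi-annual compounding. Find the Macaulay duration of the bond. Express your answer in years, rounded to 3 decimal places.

1.909 years

Periodic yield y = 0.0595. Discount each cash flow and weight by its period:
  t   CF        PV=CF/(1+0.0595)^t    t·PV
  1        15.00        14.1576        14.1576
  2        15.00        13.3625        26.7251
  3        15.00        12.6121        37.8364
  4       515.00       408.6988     1,634.7953
  Σ                    448.8311     1,713.5144
Price P = Σ PV = 448.8311.
Macaulay duration = Σ(t·PV) / P = 1,713.5144 / 448.8311 = 3.81773 half-year periods.
In years: 3.81773 / 2 = 1.90886 years.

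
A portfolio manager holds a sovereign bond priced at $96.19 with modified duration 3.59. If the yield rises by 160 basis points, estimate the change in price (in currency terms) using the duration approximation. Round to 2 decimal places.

Duration approximation: ΔP/P ≈ -D_mod · Δy = -3.59 × (+0.016) = -0.057440.
ΔP ≈ 96.19 × (-0.057440) = -5.5251536.

-$5.53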